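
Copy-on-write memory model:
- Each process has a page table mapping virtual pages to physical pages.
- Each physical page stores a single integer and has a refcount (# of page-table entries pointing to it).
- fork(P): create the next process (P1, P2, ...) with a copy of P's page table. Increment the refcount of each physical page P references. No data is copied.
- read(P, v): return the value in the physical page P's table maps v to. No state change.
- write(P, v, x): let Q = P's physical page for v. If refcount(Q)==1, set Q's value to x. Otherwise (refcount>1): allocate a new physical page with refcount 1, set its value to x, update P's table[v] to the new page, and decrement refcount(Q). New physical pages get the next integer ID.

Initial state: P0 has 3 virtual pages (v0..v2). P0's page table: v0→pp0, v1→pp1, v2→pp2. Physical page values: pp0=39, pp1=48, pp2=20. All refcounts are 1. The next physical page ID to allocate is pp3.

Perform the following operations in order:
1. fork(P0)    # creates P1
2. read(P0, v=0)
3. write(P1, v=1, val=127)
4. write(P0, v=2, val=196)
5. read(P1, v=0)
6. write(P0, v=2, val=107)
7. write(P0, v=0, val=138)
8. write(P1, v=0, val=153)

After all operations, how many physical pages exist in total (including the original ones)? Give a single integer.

Op 1: fork(P0) -> P1. 3 ppages; refcounts: pp0:2 pp1:2 pp2:2
Op 2: read(P0, v0) -> 39. No state change.
Op 3: write(P1, v1, 127). refcount(pp1)=2>1 -> COPY to pp3. 4 ppages; refcounts: pp0:2 pp1:1 pp2:2 pp3:1
Op 4: write(P0, v2, 196). refcount(pp2)=2>1 -> COPY to pp4. 5 ppages; refcounts: pp0:2 pp1:1 pp2:1 pp3:1 pp4:1
Op 5: read(P1, v0) -> 39. No state change.
Op 6: write(P0, v2, 107). refcount(pp4)=1 -> write in place. 5 ppages; refcounts: pp0:2 pp1:1 pp2:1 pp3:1 pp4:1
Op 7: write(P0, v0, 138). refcount(pp0)=2>1 -> COPY to pp5. 6 ppages; refcounts: pp0:1 pp1:1 pp2:1 pp3:1 pp4:1 pp5:1
Op 8: write(P1, v0, 153). refcount(pp0)=1 -> write in place. 6 ppages; refcounts: pp0:1 pp1:1 pp2:1 pp3:1 pp4:1 pp5:1

Answer: 6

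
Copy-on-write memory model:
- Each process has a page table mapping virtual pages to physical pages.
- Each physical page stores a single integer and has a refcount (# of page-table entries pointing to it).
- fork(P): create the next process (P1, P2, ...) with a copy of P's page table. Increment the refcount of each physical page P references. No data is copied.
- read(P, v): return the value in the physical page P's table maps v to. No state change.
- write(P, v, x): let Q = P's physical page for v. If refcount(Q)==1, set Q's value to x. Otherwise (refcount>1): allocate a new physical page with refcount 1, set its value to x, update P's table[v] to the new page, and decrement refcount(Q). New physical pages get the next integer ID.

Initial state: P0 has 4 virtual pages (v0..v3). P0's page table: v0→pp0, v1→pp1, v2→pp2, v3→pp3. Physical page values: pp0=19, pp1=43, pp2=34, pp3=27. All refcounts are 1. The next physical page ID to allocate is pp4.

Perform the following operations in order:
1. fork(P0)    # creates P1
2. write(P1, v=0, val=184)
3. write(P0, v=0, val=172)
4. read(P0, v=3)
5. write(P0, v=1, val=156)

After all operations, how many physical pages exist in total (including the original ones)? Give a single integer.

Op 1: fork(P0) -> P1. 4 ppages; refcounts: pp0:2 pp1:2 pp2:2 pp3:2
Op 2: write(P1, v0, 184). refcount(pp0)=2>1 -> COPY to pp4. 5 ppages; refcounts: pp0:1 pp1:2 pp2:2 pp3:2 pp4:1
Op 3: write(P0, v0, 172). refcount(pp0)=1 -> write in place. 5 ppages; refcounts: pp0:1 pp1:2 pp2:2 pp3:2 pp4:1
Op 4: read(P0, v3) -> 27. No state change.
Op 5: write(P0, v1, 156). refcount(pp1)=2>1 -> COPY to pp5. 6 ppages; refcounts: pp0:1 pp1:1 pp2:2 pp3:2 pp4:1 pp5:1

Answer: 6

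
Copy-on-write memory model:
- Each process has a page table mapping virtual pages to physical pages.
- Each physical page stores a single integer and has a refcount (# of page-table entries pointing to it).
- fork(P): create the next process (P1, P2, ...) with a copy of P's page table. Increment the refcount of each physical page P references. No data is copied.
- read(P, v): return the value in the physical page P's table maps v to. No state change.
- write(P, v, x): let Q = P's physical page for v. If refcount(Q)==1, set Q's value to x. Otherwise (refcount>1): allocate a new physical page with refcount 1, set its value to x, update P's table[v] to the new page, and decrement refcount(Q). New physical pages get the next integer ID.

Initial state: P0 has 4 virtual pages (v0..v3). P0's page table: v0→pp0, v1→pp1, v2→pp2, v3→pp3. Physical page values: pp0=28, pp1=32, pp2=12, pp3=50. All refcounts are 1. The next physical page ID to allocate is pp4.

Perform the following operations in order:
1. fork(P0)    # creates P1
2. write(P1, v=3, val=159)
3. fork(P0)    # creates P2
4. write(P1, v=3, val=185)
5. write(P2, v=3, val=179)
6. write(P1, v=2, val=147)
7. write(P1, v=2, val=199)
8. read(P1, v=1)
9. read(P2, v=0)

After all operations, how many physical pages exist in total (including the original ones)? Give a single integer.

Answer: 7

Derivation:
Op 1: fork(P0) -> P1. 4 ppages; refcounts: pp0:2 pp1:2 pp2:2 pp3:2
Op 2: write(P1, v3, 159). refcount(pp3)=2>1 -> COPY to pp4. 5 ppages; refcounts: pp0:2 pp1:2 pp2:2 pp3:1 pp4:1
Op 3: fork(P0) -> P2. 5 ppages; refcounts: pp0:3 pp1:3 pp2:3 pp3:2 pp4:1
Op 4: write(P1, v3, 185). refcount(pp4)=1 -> write in place. 5 ppages; refcounts: pp0:3 pp1:3 pp2:3 pp3:2 pp4:1
Op 5: write(P2, v3, 179). refcount(pp3)=2>1 -> COPY to pp5. 6 ppages; refcounts: pp0:3 pp1:3 pp2:3 pp3:1 pp4:1 pp5:1
Op 6: write(P1, v2, 147). refcount(pp2)=3>1 -> COPY to pp6. 7 ppages; refcounts: pp0:3 pp1:3 pp2:2 pp3:1 pp4:1 pp5:1 pp6:1
Op 7: write(P1, v2, 199). refcount(pp6)=1 -> write in place. 7 ppages; refcounts: pp0:3 pp1:3 pp2:2 pp3:1 pp4:1 pp5:1 pp6:1
Op 8: read(P1, v1) -> 32. No state change.
Op 9: read(P2, v0) -> 28. No state change.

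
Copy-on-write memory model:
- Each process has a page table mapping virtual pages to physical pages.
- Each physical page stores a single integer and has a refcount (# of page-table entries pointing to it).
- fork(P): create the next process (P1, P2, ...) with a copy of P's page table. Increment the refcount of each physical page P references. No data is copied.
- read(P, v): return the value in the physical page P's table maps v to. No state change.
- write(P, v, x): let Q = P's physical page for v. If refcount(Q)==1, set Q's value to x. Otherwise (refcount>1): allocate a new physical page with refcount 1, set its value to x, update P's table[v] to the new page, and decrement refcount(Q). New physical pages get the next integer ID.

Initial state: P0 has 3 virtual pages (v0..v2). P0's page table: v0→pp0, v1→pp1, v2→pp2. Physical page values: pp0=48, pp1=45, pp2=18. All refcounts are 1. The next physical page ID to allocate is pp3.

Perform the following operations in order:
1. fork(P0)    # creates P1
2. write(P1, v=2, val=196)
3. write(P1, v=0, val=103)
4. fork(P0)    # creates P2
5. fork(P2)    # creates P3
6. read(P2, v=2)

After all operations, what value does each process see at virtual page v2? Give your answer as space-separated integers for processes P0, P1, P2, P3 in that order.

Answer: 18 196 18 18

Derivation:
Op 1: fork(P0) -> P1. 3 ppages; refcounts: pp0:2 pp1:2 pp2:2
Op 2: write(P1, v2, 196). refcount(pp2)=2>1 -> COPY to pp3. 4 ppages; refcounts: pp0:2 pp1:2 pp2:1 pp3:1
Op 3: write(P1, v0, 103). refcount(pp0)=2>1 -> COPY to pp4. 5 ppages; refcounts: pp0:1 pp1:2 pp2:1 pp3:1 pp4:1
Op 4: fork(P0) -> P2. 5 ppages; refcounts: pp0:2 pp1:3 pp2:2 pp3:1 pp4:1
Op 5: fork(P2) -> P3. 5 ppages; refcounts: pp0:3 pp1:4 pp2:3 pp3:1 pp4:1
Op 6: read(P2, v2) -> 18. No state change.
P0: v2 -> pp2 = 18
P1: v2 -> pp3 = 196
P2: v2 -> pp2 = 18
P3: v2 -> pp2 = 18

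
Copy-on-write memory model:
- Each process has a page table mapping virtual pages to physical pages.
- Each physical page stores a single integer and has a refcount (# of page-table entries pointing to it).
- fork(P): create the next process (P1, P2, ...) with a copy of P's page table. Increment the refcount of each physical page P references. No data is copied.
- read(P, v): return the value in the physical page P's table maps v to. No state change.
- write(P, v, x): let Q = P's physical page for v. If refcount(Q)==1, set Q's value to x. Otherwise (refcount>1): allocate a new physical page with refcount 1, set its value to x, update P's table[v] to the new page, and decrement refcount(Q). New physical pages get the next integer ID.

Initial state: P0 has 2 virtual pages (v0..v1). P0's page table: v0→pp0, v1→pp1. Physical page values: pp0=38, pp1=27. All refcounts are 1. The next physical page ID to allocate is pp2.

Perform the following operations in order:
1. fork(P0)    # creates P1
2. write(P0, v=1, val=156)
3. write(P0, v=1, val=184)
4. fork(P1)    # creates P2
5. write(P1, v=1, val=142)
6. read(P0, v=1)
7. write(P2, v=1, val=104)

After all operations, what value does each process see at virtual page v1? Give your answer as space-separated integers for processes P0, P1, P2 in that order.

Op 1: fork(P0) -> P1. 2 ppages; refcounts: pp0:2 pp1:2
Op 2: write(P0, v1, 156). refcount(pp1)=2>1 -> COPY to pp2. 3 ppages; refcounts: pp0:2 pp1:1 pp2:1
Op 3: write(P0, v1, 184). refcount(pp2)=1 -> write in place. 3 ppages; refcounts: pp0:2 pp1:1 pp2:1
Op 4: fork(P1) -> P2. 3 ppages; refcounts: pp0:3 pp1:2 pp2:1
Op 5: write(P1, v1, 142). refcount(pp1)=2>1 -> COPY to pp3. 4 ppages; refcounts: pp0:3 pp1:1 pp2:1 pp3:1
Op 6: read(P0, v1) -> 184. No state change.
Op 7: write(P2, v1, 104). refcount(pp1)=1 -> write in place. 4 ppages; refcounts: pp0:3 pp1:1 pp2:1 pp3:1
P0: v1 -> pp2 = 184
P1: v1 -> pp3 = 142
P2: v1 -> pp1 = 104

Answer: 184 142 104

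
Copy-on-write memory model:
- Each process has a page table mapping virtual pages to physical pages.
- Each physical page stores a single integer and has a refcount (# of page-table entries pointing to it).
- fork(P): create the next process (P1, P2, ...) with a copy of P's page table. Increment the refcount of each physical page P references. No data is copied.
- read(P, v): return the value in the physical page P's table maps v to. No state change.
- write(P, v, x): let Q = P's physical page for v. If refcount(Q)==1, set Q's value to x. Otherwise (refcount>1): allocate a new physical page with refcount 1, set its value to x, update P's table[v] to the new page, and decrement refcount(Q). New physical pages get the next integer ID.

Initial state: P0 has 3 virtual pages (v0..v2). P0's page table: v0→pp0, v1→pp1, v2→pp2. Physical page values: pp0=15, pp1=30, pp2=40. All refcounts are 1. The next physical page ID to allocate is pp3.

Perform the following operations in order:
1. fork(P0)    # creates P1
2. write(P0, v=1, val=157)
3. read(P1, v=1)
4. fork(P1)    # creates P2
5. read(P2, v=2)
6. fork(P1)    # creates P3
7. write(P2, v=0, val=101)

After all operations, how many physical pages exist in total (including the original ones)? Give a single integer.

Op 1: fork(P0) -> P1. 3 ppages; refcounts: pp0:2 pp1:2 pp2:2
Op 2: write(P0, v1, 157). refcount(pp1)=2>1 -> COPY to pp3. 4 ppages; refcounts: pp0:2 pp1:1 pp2:2 pp3:1
Op 3: read(P1, v1) -> 30. No state change.
Op 4: fork(P1) -> P2. 4 ppages; refcounts: pp0:3 pp1:2 pp2:3 pp3:1
Op 5: read(P2, v2) -> 40. No state change.
Op 6: fork(P1) -> P3. 4 ppages; refcounts: pp0:4 pp1:3 pp2:4 pp3:1
Op 7: write(P2, v0, 101). refcount(pp0)=4>1 -> COPY to pp4. 5 ppages; refcounts: pp0:3 pp1:3 pp2:4 pp3:1 pp4:1

Answer: 5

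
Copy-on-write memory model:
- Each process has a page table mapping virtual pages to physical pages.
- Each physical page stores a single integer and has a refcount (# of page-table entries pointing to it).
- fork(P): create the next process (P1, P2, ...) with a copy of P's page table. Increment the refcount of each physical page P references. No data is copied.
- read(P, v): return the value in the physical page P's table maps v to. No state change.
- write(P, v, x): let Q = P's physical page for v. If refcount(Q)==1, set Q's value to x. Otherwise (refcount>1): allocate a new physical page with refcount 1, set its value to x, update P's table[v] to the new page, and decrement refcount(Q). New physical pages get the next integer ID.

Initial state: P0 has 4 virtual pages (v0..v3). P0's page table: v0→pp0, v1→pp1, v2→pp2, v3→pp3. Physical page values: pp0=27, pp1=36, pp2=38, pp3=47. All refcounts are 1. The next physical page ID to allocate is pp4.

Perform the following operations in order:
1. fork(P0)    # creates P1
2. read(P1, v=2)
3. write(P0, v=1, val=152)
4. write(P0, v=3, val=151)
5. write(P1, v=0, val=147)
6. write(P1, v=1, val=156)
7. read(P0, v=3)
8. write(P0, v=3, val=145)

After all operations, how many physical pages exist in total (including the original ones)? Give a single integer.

Answer: 7

Derivation:
Op 1: fork(P0) -> P1. 4 ppages; refcounts: pp0:2 pp1:2 pp2:2 pp3:2
Op 2: read(P1, v2) -> 38. No state change.
Op 3: write(P0, v1, 152). refcount(pp1)=2>1 -> COPY to pp4. 5 ppages; refcounts: pp0:2 pp1:1 pp2:2 pp3:2 pp4:1
Op 4: write(P0, v3, 151). refcount(pp3)=2>1 -> COPY to pp5. 6 ppages; refcounts: pp0:2 pp1:1 pp2:2 pp3:1 pp4:1 pp5:1
Op 5: write(P1, v0, 147). refcount(pp0)=2>1 -> COPY to pp6. 7 ppages; refcounts: pp0:1 pp1:1 pp2:2 pp3:1 pp4:1 pp5:1 pp6:1
Op 6: write(P1, v1, 156). refcount(pp1)=1 -> write in place. 7 ppages; refcounts: pp0:1 pp1:1 pp2:2 pp3:1 pp4:1 pp5:1 pp6:1
Op 7: read(P0, v3) -> 151. No state change.
Op 8: write(P0, v3, 145). refcount(pp5)=1 -> write in place. 7 ppages; refcounts: pp0:1 pp1:1 pp2:2 pp3:1 pp4:1 pp5:1 pp6:1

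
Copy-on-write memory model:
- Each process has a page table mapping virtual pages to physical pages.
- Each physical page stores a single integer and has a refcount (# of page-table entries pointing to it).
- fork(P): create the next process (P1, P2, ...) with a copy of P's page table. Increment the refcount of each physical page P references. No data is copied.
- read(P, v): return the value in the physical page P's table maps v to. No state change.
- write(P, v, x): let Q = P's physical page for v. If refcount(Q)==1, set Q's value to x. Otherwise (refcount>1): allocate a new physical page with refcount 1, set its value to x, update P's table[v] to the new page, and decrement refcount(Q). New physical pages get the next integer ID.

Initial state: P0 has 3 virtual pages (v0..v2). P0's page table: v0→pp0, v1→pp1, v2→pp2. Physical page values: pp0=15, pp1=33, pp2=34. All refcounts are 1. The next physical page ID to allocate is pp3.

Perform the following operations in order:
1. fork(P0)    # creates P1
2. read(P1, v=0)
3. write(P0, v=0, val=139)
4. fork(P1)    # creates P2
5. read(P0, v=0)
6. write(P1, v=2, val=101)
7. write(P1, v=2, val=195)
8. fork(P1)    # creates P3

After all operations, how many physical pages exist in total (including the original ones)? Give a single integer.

Answer: 5

Derivation:
Op 1: fork(P0) -> P1. 3 ppages; refcounts: pp0:2 pp1:2 pp2:2
Op 2: read(P1, v0) -> 15. No state change.
Op 3: write(P0, v0, 139). refcount(pp0)=2>1 -> COPY to pp3. 4 ppages; refcounts: pp0:1 pp1:2 pp2:2 pp3:1
Op 4: fork(P1) -> P2. 4 ppages; refcounts: pp0:2 pp1:3 pp2:3 pp3:1
Op 5: read(P0, v0) -> 139. No state change.
Op 6: write(P1, v2, 101). refcount(pp2)=3>1 -> COPY to pp4. 5 ppages; refcounts: pp0:2 pp1:3 pp2:2 pp3:1 pp4:1
Op 7: write(P1, v2, 195). refcount(pp4)=1 -> write in place. 5 ppages; refcounts: pp0:2 pp1:3 pp2:2 pp3:1 pp4:1
Op 8: fork(P1) -> P3. 5 ppages; refcounts: pp0:3 pp1:4 pp2:2 pp3:1 pp4:2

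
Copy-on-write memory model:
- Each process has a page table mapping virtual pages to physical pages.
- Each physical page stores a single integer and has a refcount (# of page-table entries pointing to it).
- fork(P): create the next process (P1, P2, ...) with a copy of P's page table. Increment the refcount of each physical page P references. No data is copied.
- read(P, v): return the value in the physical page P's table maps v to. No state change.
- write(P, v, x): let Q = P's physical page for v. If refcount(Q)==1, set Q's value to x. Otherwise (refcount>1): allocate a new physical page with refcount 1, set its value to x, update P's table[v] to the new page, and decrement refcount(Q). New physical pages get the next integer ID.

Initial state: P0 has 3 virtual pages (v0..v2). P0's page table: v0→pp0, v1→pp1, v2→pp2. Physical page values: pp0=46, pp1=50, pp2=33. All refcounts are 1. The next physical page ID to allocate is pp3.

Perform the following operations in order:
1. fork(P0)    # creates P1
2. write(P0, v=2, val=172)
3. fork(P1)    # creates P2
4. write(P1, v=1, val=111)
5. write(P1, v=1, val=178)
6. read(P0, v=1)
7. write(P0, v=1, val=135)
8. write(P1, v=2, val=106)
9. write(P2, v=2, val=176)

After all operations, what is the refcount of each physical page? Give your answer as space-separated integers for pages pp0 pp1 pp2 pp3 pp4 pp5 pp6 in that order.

Answer: 3 1 1 1 1 1 1

Derivation:
Op 1: fork(P0) -> P1. 3 ppages; refcounts: pp0:2 pp1:2 pp2:2
Op 2: write(P0, v2, 172). refcount(pp2)=2>1 -> COPY to pp3. 4 ppages; refcounts: pp0:2 pp1:2 pp2:1 pp3:1
Op 3: fork(P1) -> P2. 4 ppages; refcounts: pp0:3 pp1:3 pp2:2 pp3:1
Op 4: write(P1, v1, 111). refcount(pp1)=3>1 -> COPY to pp4. 5 ppages; refcounts: pp0:3 pp1:2 pp2:2 pp3:1 pp4:1
Op 5: write(P1, v1, 178). refcount(pp4)=1 -> write in place. 5 ppages; refcounts: pp0:3 pp1:2 pp2:2 pp3:1 pp4:1
Op 6: read(P0, v1) -> 50. No state change.
Op 7: write(P0, v1, 135). refcount(pp1)=2>1 -> COPY to pp5. 6 ppages; refcounts: pp0:3 pp1:1 pp2:2 pp3:1 pp4:1 pp5:1
Op 8: write(P1, v2, 106). refcount(pp2)=2>1 -> COPY to pp6. 7 ppages; refcounts: pp0:3 pp1:1 pp2:1 pp3:1 pp4:1 pp5:1 pp6:1
Op 9: write(P2, v2, 176). refcount(pp2)=1 -> write in place. 7 ppages; refcounts: pp0:3 pp1:1 pp2:1 pp3:1 pp4:1 pp5:1 pp6:1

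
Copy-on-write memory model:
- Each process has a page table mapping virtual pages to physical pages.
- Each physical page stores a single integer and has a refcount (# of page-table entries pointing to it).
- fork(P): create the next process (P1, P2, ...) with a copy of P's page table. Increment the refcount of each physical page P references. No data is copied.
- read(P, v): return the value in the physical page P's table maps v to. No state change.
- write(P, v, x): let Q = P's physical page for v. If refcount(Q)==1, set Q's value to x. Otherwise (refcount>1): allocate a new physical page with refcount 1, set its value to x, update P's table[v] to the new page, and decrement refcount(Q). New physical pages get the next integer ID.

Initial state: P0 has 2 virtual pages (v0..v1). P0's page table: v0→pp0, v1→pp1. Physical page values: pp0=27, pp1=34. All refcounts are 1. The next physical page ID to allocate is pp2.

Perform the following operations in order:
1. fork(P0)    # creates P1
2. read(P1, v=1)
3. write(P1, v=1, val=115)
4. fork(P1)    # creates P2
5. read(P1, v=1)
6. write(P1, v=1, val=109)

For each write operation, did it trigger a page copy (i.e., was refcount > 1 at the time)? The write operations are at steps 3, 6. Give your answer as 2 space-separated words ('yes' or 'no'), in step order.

Op 1: fork(P0) -> P1. 2 ppages; refcounts: pp0:2 pp1:2
Op 2: read(P1, v1) -> 34. No state change.
Op 3: write(P1, v1, 115). refcount(pp1)=2>1 -> COPY to pp2. 3 ppages; refcounts: pp0:2 pp1:1 pp2:1
Op 4: fork(P1) -> P2. 3 ppages; refcounts: pp0:3 pp1:1 pp2:2
Op 5: read(P1, v1) -> 115. No state change.
Op 6: write(P1, v1, 109). refcount(pp2)=2>1 -> COPY to pp3. 4 ppages; refcounts: pp0:3 pp1:1 pp2:1 pp3:1

yes yes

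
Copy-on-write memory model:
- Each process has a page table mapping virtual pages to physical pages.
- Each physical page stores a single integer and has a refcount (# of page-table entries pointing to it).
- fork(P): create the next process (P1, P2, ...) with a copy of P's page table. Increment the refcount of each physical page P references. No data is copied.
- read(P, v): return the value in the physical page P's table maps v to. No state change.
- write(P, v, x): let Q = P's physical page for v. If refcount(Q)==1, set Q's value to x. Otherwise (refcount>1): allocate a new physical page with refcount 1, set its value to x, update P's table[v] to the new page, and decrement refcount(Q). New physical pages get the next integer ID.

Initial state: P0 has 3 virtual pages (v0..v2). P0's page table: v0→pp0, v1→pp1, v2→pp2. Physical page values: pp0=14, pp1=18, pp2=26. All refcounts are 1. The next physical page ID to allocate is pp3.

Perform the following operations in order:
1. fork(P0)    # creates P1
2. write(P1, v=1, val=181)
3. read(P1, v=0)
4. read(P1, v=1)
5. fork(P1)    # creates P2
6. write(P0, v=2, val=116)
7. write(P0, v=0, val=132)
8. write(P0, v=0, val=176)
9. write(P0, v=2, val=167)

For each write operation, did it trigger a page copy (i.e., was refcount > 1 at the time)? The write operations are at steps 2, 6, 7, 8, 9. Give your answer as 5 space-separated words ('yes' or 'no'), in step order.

Op 1: fork(P0) -> P1. 3 ppages; refcounts: pp0:2 pp1:2 pp2:2
Op 2: write(P1, v1, 181). refcount(pp1)=2>1 -> COPY to pp3. 4 ppages; refcounts: pp0:2 pp1:1 pp2:2 pp3:1
Op 3: read(P1, v0) -> 14. No state change.
Op 4: read(P1, v1) -> 181. No state change.
Op 5: fork(P1) -> P2. 4 ppages; refcounts: pp0:3 pp1:1 pp2:3 pp3:2
Op 6: write(P0, v2, 116). refcount(pp2)=3>1 -> COPY to pp4. 5 ppages; refcounts: pp0:3 pp1:1 pp2:2 pp3:2 pp4:1
Op 7: write(P0, v0, 132). refcount(pp0)=3>1 -> COPY to pp5. 6 ppages; refcounts: pp0:2 pp1:1 pp2:2 pp3:2 pp4:1 pp5:1
Op 8: write(P0, v0, 176). refcount(pp5)=1 -> write in place. 6 ppages; refcounts: pp0:2 pp1:1 pp2:2 pp3:2 pp4:1 pp5:1
Op 9: write(P0, v2, 167). refcount(pp4)=1 -> write in place. 6 ppages; refcounts: pp0:2 pp1:1 pp2:2 pp3:2 pp4:1 pp5:1

yes yes yes no no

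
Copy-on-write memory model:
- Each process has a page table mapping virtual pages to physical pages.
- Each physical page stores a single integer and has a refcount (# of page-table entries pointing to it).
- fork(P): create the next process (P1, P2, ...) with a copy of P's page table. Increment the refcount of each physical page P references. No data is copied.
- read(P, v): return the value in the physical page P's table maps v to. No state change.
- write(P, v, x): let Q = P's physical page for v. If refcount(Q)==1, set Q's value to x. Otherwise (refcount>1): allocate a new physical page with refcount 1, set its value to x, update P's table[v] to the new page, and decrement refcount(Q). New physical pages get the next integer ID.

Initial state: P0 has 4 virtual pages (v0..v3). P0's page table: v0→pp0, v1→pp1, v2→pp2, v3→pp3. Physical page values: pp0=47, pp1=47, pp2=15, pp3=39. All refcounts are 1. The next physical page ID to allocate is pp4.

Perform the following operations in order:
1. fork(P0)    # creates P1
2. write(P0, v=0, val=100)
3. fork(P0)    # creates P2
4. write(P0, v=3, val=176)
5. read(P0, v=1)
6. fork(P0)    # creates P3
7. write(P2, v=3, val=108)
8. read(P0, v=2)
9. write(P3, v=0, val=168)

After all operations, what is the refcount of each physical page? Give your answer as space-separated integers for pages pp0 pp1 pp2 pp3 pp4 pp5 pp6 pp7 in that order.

Op 1: fork(P0) -> P1. 4 ppages; refcounts: pp0:2 pp1:2 pp2:2 pp3:2
Op 2: write(P0, v0, 100). refcount(pp0)=2>1 -> COPY to pp4. 5 ppages; refcounts: pp0:1 pp1:2 pp2:2 pp3:2 pp4:1
Op 3: fork(P0) -> P2. 5 ppages; refcounts: pp0:1 pp1:3 pp2:3 pp3:3 pp4:2
Op 4: write(P0, v3, 176). refcount(pp3)=3>1 -> COPY to pp5. 6 ppages; refcounts: pp0:1 pp1:3 pp2:3 pp3:2 pp4:2 pp5:1
Op 5: read(P0, v1) -> 47. No state change.
Op 6: fork(P0) -> P3. 6 ppages; refcounts: pp0:1 pp1:4 pp2:4 pp3:2 pp4:3 pp5:2
Op 7: write(P2, v3, 108). refcount(pp3)=2>1 -> COPY to pp6. 7 ppages; refcounts: pp0:1 pp1:4 pp2:4 pp3:1 pp4:3 pp5:2 pp6:1
Op 8: read(P0, v2) -> 15. No state change.
Op 9: write(P3, v0, 168). refcount(pp4)=3>1 -> COPY to pp7. 8 ppages; refcounts: pp0:1 pp1:4 pp2:4 pp3:1 pp4:2 pp5:2 pp6:1 pp7:1

Answer: 1 4 4 1 2 2 1 1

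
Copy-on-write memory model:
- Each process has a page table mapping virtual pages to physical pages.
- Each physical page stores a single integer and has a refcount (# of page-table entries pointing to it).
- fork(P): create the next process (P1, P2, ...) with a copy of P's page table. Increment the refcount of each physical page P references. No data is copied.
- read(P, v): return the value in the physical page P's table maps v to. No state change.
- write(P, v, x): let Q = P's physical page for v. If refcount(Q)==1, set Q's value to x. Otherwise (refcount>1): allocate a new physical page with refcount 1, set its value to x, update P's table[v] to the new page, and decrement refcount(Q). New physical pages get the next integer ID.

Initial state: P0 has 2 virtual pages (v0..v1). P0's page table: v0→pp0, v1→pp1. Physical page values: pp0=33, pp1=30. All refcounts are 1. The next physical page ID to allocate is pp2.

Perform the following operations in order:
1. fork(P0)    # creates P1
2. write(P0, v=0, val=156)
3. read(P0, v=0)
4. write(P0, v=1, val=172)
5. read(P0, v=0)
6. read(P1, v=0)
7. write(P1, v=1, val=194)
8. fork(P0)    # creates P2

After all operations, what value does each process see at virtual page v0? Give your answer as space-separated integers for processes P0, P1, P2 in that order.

Answer: 156 33 156

Derivation:
Op 1: fork(P0) -> P1. 2 ppages; refcounts: pp0:2 pp1:2
Op 2: write(P0, v0, 156). refcount(pp0)=2>1 -> COPY to pp2. 3 ppages; refcounts: pp0:1 pp1:2 pp2:1
Op 3: read(P0, v0) -> 156. No state change.
Op 4: write(P0, v1, 172). refcount(pp1)=2>1 -> COPY to pp3. 4 ppages; refcounts: pp0:1 pp1:1 pp2:1 pp3:1
Op 5: read(P0, v0) -> 156. No state change.
Op 6: read(P1, v0) -> 33. No state change.
Op 7: write(P1, v1, 194). refcount(pp1)=1 -> write in place. 4 ppages; refcounts: pp0:1 pp1:1 pp2:1 pp3:1
Op 8: fork(P0) -> P2. 4 ppages; refcounts: pp0:1 pp1:1 pp2:2 pp3:2
P0: v0 -> pp2 = 156
P1: v0 -> pp0 = 33
P2: v0 -> pp2 = 156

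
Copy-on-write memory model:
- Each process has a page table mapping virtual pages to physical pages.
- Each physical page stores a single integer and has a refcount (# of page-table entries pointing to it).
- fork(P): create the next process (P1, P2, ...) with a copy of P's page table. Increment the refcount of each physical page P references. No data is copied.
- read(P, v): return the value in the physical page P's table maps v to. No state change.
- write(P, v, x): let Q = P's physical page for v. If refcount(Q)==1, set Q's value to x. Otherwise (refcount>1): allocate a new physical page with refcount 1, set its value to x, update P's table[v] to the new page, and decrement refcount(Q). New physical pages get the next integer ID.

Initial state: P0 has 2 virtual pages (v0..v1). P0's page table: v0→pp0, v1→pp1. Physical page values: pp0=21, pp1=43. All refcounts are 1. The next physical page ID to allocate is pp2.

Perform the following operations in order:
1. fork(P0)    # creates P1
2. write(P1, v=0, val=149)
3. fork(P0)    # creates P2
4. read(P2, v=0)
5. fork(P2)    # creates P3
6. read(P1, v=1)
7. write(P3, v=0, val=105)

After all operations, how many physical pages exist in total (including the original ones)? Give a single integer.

Op 1: fork(P0) -> P1. 2 ppages; refcounts: pp0:2 pp1:2
Op 2: write(P1, v0, 149). refcount(pp0)=2>1 -> COPY to pp2. 3 ppages; refcounts: pp0:1 pp1:2 pp2:1
Op 3: fork(P0) -> P2. 3 ppages; refcounts: pp0:2 pp1:3 pp2:1
Op 4: read(P2, v0) -> 21. No state change.
Op 5: fork(P2) -> P3. 3 ppages; refcounts: pp0:3 pp1:4 pp2:1
Op 6: read(P1, v1) -> 43. No state change.
Op 7: write(P3, v0, 105). refcount(pp0)=3>1 -> COPY to pp3. 4 ppages; refcounts: pp0:2 pp1:4 pp2:1 pp3:1

Answer: 4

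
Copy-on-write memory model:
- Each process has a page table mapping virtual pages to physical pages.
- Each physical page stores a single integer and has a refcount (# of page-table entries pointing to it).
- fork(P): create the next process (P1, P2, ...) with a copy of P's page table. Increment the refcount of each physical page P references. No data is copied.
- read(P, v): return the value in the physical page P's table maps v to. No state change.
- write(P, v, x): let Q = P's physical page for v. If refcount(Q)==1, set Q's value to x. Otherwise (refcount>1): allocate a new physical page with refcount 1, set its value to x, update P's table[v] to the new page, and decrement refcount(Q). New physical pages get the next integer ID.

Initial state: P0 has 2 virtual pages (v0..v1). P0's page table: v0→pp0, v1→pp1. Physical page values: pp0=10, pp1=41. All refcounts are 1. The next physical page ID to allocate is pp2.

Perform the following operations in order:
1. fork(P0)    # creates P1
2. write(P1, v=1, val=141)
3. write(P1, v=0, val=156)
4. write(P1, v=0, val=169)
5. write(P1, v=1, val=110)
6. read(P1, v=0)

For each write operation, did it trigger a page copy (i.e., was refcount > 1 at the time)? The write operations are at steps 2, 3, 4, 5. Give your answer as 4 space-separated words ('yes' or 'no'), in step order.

Op 1: fork(P0) -> P1. 2 ppages; refcounts: pp0:2 pp1:2
Op 2: write(P1, v1, 141). refcount(pp1)=2>1 -> COPY to pp2. 3 ppages; refcounts: pp0:2 pp1:1 pp2:1
Op 3: write(P1, v0, 156). refcount(pp0)=2>1 -> COPY to pp3. 4 ppages; refcounts: pp0:1 pp1:1 pp2:1 pp3:1
Op 4: write(P1, v0, 169). refcount(pp3)=1 -> write in place. 4 ppages; refcounts: pp0:1 pp1:1 pp2:1 pp3:1
Op 5: write(P1, v1, 110). refcount(pp2)=1 -> write in place. 4 ppages; refcounts: pp0:1 pp1:1 pp2:1 pp3:1
Op 6: read(P1, v0) -> 169. No state change.

yes yes no no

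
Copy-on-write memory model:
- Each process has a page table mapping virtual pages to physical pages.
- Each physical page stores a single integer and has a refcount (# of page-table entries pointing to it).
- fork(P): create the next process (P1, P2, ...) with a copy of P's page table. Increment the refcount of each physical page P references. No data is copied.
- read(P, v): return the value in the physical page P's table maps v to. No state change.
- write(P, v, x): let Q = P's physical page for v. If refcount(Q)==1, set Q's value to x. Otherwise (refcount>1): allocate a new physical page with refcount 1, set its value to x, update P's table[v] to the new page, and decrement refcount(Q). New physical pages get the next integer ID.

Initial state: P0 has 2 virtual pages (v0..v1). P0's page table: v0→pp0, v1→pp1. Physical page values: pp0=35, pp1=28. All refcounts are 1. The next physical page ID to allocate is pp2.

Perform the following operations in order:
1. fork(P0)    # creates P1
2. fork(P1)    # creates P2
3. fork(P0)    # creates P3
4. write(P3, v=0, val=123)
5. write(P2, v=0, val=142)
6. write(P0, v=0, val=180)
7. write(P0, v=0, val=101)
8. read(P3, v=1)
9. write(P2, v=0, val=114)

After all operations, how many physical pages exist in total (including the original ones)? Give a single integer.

Op 1: fork(P0) -> P1. 2 ppages; refcounts: pp0:2 pp1:2
Op 2: fork(P1) -> P2. 2 ppages; refcounts: pp0:3 pp1:3
Op 3: fork(P0) -> P3. 2 ppages; refcounts: pp0:4 pp1:4
Op 4: write(P3, v0, 123). refcount(pp0)=4>1 -> COPY to pp2. 3 ppages; refcounts: pp0:3 pp1:4 pp2:1
Op 5: write(P2, v0, 142). refcount(pp0)=3>1 -> COPY to pp3. 4 ppages; refcounts: pp0:2 pp1:4 pp2:1 pp3:1
Op 6: write(P0, v0, 180). refcount(pp0)=2>1 -> COPY to pp4. 5 ppages; refcounts: pp0:1 pp1:4 pp2:1 pp3:1 pp4:1
Op 7: write(P0, v0, 101). refcount(pp4)=1 -> write in place. 5 ppages; refcounts: pp0:1 pp1:4 pp2:1 pp3:1 pp4:1
Op 8: read(P3, v1) -> 28. No state change.
Op 9: write(P2, v0, 114). refcount(pp3)=1 -> write in place. 5 ppages; refcounts: pp0:1 pp1:4 pp2:1 pp3:1 pp4:1

Answer: 5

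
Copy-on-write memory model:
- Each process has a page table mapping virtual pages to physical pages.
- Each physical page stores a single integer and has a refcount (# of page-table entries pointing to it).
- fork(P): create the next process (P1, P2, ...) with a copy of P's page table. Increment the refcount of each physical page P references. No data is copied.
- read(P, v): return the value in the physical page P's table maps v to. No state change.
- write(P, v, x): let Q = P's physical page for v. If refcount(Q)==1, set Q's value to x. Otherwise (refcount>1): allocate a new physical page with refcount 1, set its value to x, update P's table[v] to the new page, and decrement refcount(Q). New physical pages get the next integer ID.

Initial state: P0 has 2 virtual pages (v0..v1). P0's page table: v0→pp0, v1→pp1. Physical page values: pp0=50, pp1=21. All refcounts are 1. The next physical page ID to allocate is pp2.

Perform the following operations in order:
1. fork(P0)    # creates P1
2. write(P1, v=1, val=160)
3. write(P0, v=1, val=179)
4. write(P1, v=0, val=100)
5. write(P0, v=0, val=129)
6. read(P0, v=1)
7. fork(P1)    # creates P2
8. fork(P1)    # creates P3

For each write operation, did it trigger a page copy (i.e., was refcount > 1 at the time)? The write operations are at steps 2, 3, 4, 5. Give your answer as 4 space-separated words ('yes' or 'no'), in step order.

Op 1: fork(P0) -> P1. 2 ppages; refcounts: pp0:2 pp1:2
Op 2: write(P1, v1, 160). refcount(pp1)=2>1 -> COPY to pp2. 3 ppages; refcounts: pp0:2 pp1:1 pp2:1
Op 3: write(P0, v1, 179). refcount(pp1)=1 -> write in place. 3 ppages; refcounts: pp0:2 pp1:1 pp2:1
Op 4: write(P1, v0, 100). refcount(pp0)=2>1 -> COPY to pp3. 4 ppages; refcounts: pp0:1 pp1:1 pp2:1 pp3:1
Op 5: write(P0, v0, 129). refcount(pp0)=1 -> write in place. 4 ppages; refcounts: pp0:1 pp1:1 pp2:1 pp3:1
Op 6: read(P0, v1) -> 179. No state change.
Op 7: fork(P1) -> P2. 4 ppages; refcounts: pp0:1 pp1:1 pp2:2 pp3:2
Op 8: fork(P1) -> P3. 4 ppages; refcounts: pp0:1 pp1:1 pp2:3 pp3:3

yes no yes no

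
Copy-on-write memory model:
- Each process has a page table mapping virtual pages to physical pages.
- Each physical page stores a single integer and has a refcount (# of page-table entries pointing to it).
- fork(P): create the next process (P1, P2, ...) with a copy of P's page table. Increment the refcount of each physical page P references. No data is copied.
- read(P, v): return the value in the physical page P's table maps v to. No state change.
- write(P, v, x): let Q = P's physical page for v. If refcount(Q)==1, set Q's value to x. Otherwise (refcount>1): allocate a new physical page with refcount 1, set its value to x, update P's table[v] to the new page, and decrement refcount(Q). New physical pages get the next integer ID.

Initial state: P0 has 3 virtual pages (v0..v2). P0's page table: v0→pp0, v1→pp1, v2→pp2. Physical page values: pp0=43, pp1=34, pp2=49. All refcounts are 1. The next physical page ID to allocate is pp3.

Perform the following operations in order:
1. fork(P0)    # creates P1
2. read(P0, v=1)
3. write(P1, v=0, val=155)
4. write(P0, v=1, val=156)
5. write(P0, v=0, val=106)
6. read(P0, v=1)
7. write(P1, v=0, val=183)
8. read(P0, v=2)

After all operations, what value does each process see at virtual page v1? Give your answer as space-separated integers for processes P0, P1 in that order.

Answer: 156 34

Derivation:
Op 1: fork(P0) -> P1. 3 ppages; refcounts: pp0:2 pp1:2 pp2:2
Op 2: read(P0, v1) -> 34. No state change.
Op 3: write(P1, v0, 155). refcount(pp0)=2>1 -> COPY to pp3. 4 ppages; refcounts: pp0:1 pp1:2 pp2:2 pp3:1
Op 4: write(P0, v1, 156). refcount(pp1)=2>1 -> COPY to pp4. 5 ppages; refcounts: pp0:1 pp1:1 pp2:2 pp3:1 pp4:1
Op 5: write(P0, v0, 106). refcount(pp0)=1 -> write in place. 5 ppages; refcounts: pp0:1 pp1:1 pp2:2 pp3:1 pp4:1
Op 6: read(P0, v1) -> 156. No state change.
Op 7: write(P1, v0, 183). refcount(pp3)=1 -> write in place. 5 ppages; refcounts: pp0:1 pp1:1 pp2:2 pp3:1 pp4:1
Op 8: read(P0, v2) -> 49. No state change.
P0: v1 -> pp4 = 156
P1: v1 -> pp1 = 34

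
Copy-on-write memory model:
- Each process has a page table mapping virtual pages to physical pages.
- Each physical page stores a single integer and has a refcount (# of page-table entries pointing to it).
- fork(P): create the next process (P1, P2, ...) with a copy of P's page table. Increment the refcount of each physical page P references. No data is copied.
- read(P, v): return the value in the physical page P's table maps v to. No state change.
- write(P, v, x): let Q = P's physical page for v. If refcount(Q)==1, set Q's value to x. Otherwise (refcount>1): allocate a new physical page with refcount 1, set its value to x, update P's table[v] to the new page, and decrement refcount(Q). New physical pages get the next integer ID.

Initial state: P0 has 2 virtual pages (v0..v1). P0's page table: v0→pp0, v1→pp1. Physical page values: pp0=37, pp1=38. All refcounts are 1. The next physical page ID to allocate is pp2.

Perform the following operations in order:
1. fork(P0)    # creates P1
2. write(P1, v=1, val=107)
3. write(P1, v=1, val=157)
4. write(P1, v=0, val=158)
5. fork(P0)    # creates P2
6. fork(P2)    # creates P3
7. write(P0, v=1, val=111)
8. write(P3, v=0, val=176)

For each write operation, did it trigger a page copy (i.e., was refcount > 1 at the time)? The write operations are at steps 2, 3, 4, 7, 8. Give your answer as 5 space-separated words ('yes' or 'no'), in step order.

Op 1: fork(P0) -> P1. 2 ppages; refcounts: pp0:2 pp1:2
Op 2: write(P1, v1, 107). refcount(pp1)=2>1 -> COPY to pp2. 3 ppages; refcounts: pp0:2 pp1:1 pp2:1
Op 3: write(P1, v1, 157). refcount(pp2)=1 -> write in place. 3 ppages; refcounts: pp0:2 pp1:1 pp2:1
Op 4: write(P1, v0, 158). refcount(pp0)=2>1 -> COPY to pp3. 4 ppages; refcounts: pp0:1 pp1:1 pp2:1 pp3:1
Op 5: fork(P0) -> P2. 4 ppages; refcounts: pp0:2 pp1:2 pp2:1 pp3:1
Op 6: fork(P2) -> P3. 4 ppages; refcounts: pp0:3 pp1:3 pp2:1 pp3:1
Op 7: write(P0, v1, 111). refcount(pp1)=3>1 -> COPY to pp4. 5 ppages; refcounts: pp0:3 pp1:2 pp2:1 pp3:1 pp4:1
Op 8: write(P3, v0, 176). refcount(pp0)=3>1 -> COPY to pp5. 6 ppages; refcounts: pp0:2 pp1:2 pp2:1 pp3:1 pp4:1 pp5:1

yes no yes yes yes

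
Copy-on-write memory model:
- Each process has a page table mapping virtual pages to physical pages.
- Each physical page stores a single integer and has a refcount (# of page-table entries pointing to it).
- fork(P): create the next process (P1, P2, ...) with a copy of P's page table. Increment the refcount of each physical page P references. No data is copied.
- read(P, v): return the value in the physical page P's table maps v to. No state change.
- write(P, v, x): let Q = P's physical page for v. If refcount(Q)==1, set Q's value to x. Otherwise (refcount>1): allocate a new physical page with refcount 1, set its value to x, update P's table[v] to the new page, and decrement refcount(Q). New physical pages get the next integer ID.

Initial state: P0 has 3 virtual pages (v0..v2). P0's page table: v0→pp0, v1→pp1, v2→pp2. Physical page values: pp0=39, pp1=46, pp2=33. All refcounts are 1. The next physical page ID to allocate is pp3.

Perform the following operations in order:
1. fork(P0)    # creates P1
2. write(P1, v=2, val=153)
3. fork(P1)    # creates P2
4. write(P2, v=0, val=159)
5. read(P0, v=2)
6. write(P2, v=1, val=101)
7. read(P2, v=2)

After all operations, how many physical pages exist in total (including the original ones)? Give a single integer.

Answer: 6

Derivation:
Op 1: fork(P0) -> P1. 3 ppages; refcounts: pp0:2 pp1:2 pp2:2
Op 2: write(P1, v2, 153). refcount(pp2)=2>1 -> COPY to pp3. 4 ppages; refcounts: pp0:2 pp1:2 pp2:1 pp3:1
Op 3: fork(P1) -> P2. 4 ppages; refcounts: pp0:3 pp1:3 pp2:1 pp3:2
Op 4: write(P2, v0, 159). refcount(pp0)=3>1 -> COPY to pp4. 5 ppages; refcounts: pp0:2 pp1:3 pp2:1 pp3:2 pp4:1
Op 5: read(P0, v2) -> 33. No state change.
Op 6: write(P2, v1, 101). refcount(pp1)=3>1 -> COPY to pp5. 6 ppages; refcounts: pp0:2 pp1:2 pp2:1 pp3:2 pp4:1 pp5:1
Op 7: read(P2, v2) -> 153. No state change.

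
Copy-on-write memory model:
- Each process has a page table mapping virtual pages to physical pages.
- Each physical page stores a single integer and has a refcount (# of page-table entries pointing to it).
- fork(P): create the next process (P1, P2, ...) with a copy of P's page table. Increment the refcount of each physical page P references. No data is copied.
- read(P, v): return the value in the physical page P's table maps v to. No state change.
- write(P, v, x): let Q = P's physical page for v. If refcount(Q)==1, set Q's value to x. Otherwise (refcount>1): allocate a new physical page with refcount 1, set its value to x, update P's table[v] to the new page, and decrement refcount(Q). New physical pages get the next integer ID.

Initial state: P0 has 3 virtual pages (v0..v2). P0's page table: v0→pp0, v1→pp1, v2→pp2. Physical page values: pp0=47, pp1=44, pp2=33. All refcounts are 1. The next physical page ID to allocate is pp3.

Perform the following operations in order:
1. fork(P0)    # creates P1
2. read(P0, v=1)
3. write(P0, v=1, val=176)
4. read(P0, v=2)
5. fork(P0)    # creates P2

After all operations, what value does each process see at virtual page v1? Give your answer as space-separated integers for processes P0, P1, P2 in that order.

Op 1: fork(P0) -> P1. 3 ppages; refcounts: pp0:2 pp1:2 pp2:2
Op 2: read(P0, v1) -> 44. No state change.
Op 3: write(P0, v1, 176). refcount(pp1)=2>1 -> COPY to pp3. 4 ppages; refcounts: pp0:2 pp1:1 pp2:2 pp3:1
Op 4: read(P0, v2) -> 33. No state change.
Op 5: fork(P0) -> P2. 4 ppages; refcounts: pp0:3 pp1:1 pp2:3 pp3:2
P0: v1 -> pp3 = 176
P1: v1 -> pp1 = 44
P2: v1 -> pp3 = 176

Answer: 176 44 176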